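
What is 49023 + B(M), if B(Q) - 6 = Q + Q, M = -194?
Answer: 48641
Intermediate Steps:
B(Q) = 6 + 2*Q (B(Q) = 6 + (Q + Q) = 6 + 2*Q)
49023 + B(M) = 49023 + (6 + 2*(-194)) = 49023 + (6 - 388) = 49023 - 382 = 48641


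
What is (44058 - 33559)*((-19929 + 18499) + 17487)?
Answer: 168582443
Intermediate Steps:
(44058 - 33559)*((-19929 + 18499) + 17487) = 10499*(-1430 + 17487) = 10499*16057 = 168582443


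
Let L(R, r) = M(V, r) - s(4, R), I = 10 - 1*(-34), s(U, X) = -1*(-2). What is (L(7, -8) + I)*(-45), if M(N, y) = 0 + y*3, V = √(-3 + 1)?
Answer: -810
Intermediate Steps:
s(U, X) = 2
V = I*√2 (V = √(-2) = I*√2 ≈ 1.4142*I)
I = 44 (I = 10 + 34 = 44)
M(N, y) = 3*y (M(N, y) = 0 + 3*y = 3*y)
L(R, r) = -2 + 3*r (L(R, r) = 3*r - 1*2 = 3*r - 2 = -2 + 3*r)
(L(7, -8) + I)*(-45) = ((-2 + 3*(-8)) + 44)*(-45) = ((-2 - 24) + 44)*(-45) = (-26 + 44)*(-45) = 18*(-45) = -810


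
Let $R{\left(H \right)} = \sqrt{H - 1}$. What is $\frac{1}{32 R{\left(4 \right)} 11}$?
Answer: $\frac{\sqrt{3}}{1056} \approx 0.0016402$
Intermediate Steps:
$R{\left(H \right)} = \sqrt{-1 + H}$
$\frac{1}{32 R{\left(4 \right)} 11} = \frac{1}{32 \sqrt{-1 + 4} \cdot 11} = \frac{1}{32 \sqrt{3} \cdot 11} = \frac{1}{352 \sqrt{3}} = \frac{\sqrt{3}}{1056}$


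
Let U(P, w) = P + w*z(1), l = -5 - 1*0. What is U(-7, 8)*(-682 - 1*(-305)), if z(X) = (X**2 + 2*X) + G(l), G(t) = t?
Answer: 8671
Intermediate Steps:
l = -5 (l = -5 + 0 = -5)
z(X) = -5 + X**2 + 2*X (z(X) = (X**2 + 2*X) - 5 = -5 + X**2 + 2*X)
U(P, w) = P - 2*w (U(P, w) = P + w*(-5 + 1**2 + 2*1) = P + w*(-5 + 1 + 2) = P + w*(-2) = P - 2*w)
U(-7, 8)*(-682 - 1*(-305)) = (-7 - 2*8)*(-682 - 1*(-305)) = (-7 - 16)*(-682 + 305) = -23*(-377) = 8671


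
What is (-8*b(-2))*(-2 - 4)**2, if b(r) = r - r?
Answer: 0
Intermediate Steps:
b(r) = 0
(-8*b(-2))*(-2 - 4)**2 = (-8*0)*(-2 - 4)**2 = 0*(-6)**2 = 0*36 = 0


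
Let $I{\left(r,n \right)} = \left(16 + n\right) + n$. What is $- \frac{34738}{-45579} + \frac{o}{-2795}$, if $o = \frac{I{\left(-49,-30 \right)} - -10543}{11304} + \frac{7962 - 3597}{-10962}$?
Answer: $\frac{74248103906339}{97443648567720} \approx 0.76196$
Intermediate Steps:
$I{\left(r,n \right)} = 16 + 2 n$
$o = \frac{1217557}{2294712}$ ($o = \frac{\left(16 + 2 \left(-30\right)\right) - -10543}{11304} + \frac{7962 - 3597}{-10962} = \left(\left(16 - 60\right) + 10543\right) \frac{1}{11304} + 4365 \left(- \frac{1}{10962}\right) = \left(-44 + 10543\right) \frac{1}{11304} - \frac{485}{1218} = 10499 \cdot \frac{1}{11304} - \frac{485}{1218} = \frac{10499}{11304} - \frac{485}{1218} = \frac{1217557}{2294712} \approx 0.53059$)
$- \frac{34738}{-45579} + \frac{o}{-2795} = - \frac{34738}{-45579} + \frac{1217557}{2294712 \left(-2795\right)} = \left(-34738\right) \left(- \frac{1}{45579}\right) + \frac{1217557}{2294712} \left(- \frac{1}{2795}\right) = \frac{34738}{45579} - \frac{1217557}{6413720040} = \frac{74248103906339}{97443648567720}$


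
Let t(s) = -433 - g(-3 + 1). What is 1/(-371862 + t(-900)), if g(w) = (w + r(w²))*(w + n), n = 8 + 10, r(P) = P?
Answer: -1/372327 ≈ -2.6858e-6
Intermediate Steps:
n = 18
g(w) = (18 + w)*(w + w²) (g(w) = (w + w²)*(w + 18) = (w + w²)*(18 + w) = (18 + w)*(w + w²))
t(s) = -465 (t(s) = -433 - (-3 + 1)*(18 + (-3 + 1)² + 19*(-3 + 1)) = -433 - (-2)*(18 + (-2)² + 19*(-2)) = -433 - (-2)*(18 + 4 - 38) = -433 - (-2)*(-16) = -433 - 1*32 = -433 - 32 = -465)
1/(-371862 + t(-900)) = 1/(-371862 - 465) = 1/(-372327) = -1/372327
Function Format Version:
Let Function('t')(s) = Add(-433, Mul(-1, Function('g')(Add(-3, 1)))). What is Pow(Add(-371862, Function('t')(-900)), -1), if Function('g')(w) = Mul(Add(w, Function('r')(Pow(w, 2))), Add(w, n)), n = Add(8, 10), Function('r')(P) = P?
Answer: Rational(-1, 372327) ≈ -2.6858e-6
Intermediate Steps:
n = 18
Function('g')(w) = Mul(Add(18, w), Add(w, Pow(w, 2))) (Function('g')(w) = Mul(Add(w, Pow(w, 2)), Add(w, 18)) = Mul(Add(w, Pow(w, 2)), Add(18, w)) = Mul(Add(18, w), Add(w, Pow(w, 2))))
Function('t')(s) = -465 (Function('t')(s) = Add(-433, Mul(-1, Mul(Add(-3, 1), Add(18, Pow(Add(-3, 1), 2), Mul(19, Add(-3, 1)))))) = Add(-433, Mul(-1, Mul(-2, Add(18, Pow(-2, 2), Mul(19, -2))))) = Add(-433, Mul(-1, Mul(-2, Add(18, 4, -38)))) = Add(-433, Mul(-1, Mul(-2, -16))) = Add(-433, Mul(-1, 32)) = Add(-433, -32) = -465)
Pow(Add(-371862, Function('t')(-900)), -1) = Pow(Add(-371862, -465), -1) = Pow(-372327, -1) = Rational(-1, 372327)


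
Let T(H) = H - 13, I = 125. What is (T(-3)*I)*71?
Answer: -142000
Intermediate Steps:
T(H) = -13 + H
(T(-3)*I)*71 = ((-13 - 3)*125)*71 = -16*125*71 = -2000*71 = -142000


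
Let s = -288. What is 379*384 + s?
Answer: 145248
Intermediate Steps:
379*384 + s = 379*384 - 288 = 145536 - 288 = 145248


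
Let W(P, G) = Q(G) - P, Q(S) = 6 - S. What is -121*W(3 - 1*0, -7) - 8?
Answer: -1218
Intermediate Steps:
W(P, G) = 6 - G - P (W(P, G) = (6 - G) - P = 6 - G - P)
-121*W(3 - 1*0, -7) - 8 = -121*(6 - 1*(-7) - (3 - 1*0)) - 8 = -121*(6 + 7 - (3 + 0)) - 8 = -121*(6 + 7 - 1*3) - 8 = -121*(6 + 7 - 3) - 8 = -121*10 - 8 = -1210 - 8 = -1218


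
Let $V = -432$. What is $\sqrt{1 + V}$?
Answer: $i \sqrt{431} \approx 20.761 i$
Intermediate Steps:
$\sqrt{1 + V} = \sqrt{1 - 432} = \sqrt{-431} = i \sqrt{431}$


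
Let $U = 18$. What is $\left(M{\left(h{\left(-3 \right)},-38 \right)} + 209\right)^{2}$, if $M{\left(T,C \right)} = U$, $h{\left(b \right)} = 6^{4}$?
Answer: $51529$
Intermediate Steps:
$h{\left(b \right)} = 1296$
$M{\left(T,C \right)} = 18$
$\left(M{\left(h{\left(-3 \right)},-38 \right)} + 209\right)^{2} = \left(18 + 209\right)^{2} = 227^{2} = 51529$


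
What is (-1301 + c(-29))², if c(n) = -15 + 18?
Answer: 1684804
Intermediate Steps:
c(n) = 3
(-1301 + c(-29))² = (-1301 + 3)² = (-1298)² = 1684804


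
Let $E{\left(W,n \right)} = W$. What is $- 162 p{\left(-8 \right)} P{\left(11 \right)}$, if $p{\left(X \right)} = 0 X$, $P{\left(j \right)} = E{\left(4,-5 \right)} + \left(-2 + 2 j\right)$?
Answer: $0$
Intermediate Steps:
$P{\left(j \right)} = 2 + 2 j$ ($P{\left(j \right)} = 4 + \left(-2 + 2 j\right) = 2 + 2 j$)
$p{\left(X \right)} = 0$
$- 162 p{\left(-8 \right)} P{\left(11 \right)} = \left(-162\right) 0 \left(2 + 2 \cdot 11\right) = 0 \left(2 + 22\right) = 0 \cdot 24 = 0$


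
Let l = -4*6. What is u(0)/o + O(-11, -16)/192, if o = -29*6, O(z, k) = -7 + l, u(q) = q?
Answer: -31/192 ≈ -0.16146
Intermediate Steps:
l = -24
O(z, k) = -31 (O(z, k) = -7 - 24 = -31)
o = -174
u(0)/o + O(-11, -16)/192 = 0/(-174) - 31/192 = 0*(-1/174) - 31*1/192 = 0 - 31/192 = -31/192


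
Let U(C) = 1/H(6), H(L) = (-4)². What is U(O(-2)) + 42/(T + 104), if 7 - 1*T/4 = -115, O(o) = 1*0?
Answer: 79/592 ≈ 0.13345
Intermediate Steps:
O(o) = 0
H(L) = 16
T = 488 (T = 28 - 4*(-115) = 28 + 460 = 488)
U(C) = 1/16
U(O(-2)) + 42/(T + 104) = 1/16 + 42/(488 + 104) = 1/16 + 42/592 = 1/16 + 42*(1/592) = 1/16 + 21/296 = 79/592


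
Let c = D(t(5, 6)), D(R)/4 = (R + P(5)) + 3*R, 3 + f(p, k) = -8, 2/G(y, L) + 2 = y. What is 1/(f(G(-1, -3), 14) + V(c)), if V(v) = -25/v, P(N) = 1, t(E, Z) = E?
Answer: -84/949 ≈ -0.088514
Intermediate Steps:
G(y, L) = 2/(-2 + y)
f(p, k) = -11 (f(p, k) = -3 - 8 = -11)
D(R) = 4 + 16*R (D(R) = 4*((R + 1) + 3*R) = 4*((1 + R) + 3*R) = 4*(1 + 4*R) = 4 + 16*R)
c = 84 (c = 4 + 16*5 = 4 + 80 = 84)
1/(f(G(-1, -3), 14) + V(c)) = 1/(-11 - 25/84) = 1/(-949/84) = -84/949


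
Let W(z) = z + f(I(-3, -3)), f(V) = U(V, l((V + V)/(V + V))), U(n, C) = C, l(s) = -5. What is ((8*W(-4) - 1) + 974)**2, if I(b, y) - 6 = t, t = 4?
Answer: 811801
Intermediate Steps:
I(b, y) = 10 (I(b, y) = 6 + 4 = 10)
f(V) = -5
W(z) = -5 + z (W(z) = z - 5 = -5 + z)
((8*W(-4) - 1) + 974)**2 = ((8*(-5 - 4) - 1) + 974)**2 = ((8*(-9) - 1) + 974)**2 = ((-72 - 1) + 974)**2 = (-73 + 974)**2 = 901**2 = 811801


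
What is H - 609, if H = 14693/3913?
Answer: -338332/559 ≈ -605.25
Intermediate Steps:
H = 2099/559 (H = 14693*(1/3913) = 2099/559 ≈ 3.7549)
H - 609 = 2099/559 - 609 = -338332/559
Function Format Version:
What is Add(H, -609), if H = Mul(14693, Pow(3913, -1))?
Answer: Rational(-338332, 559) ≈ -605.25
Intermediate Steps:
H = Rational(2099, 559) (H = Mul(14693, Rational(1, 3913)) = Rational(2099, 559) ≈ 3.7549)
Add(H, -609) = Add(Rational(2099, 559), -609) = Rational(-338332, 559)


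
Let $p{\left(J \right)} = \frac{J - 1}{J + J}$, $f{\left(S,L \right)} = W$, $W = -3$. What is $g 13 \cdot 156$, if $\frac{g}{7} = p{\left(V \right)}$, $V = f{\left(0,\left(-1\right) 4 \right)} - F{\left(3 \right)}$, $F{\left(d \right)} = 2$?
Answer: $\frac{42588}{5} \approx 8517.6$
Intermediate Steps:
$f{\left(S,L \right)} = -3$
$V = -5$ ($V = -3 - 2 = -5$)
$p{\left(J \right)} = \frac{-1 + J}{2 J}$
$g = \frac{21}{5}$ ($g = 7 \frac{-1 - 5}{2 \left(-5\right)} = 7 \cdot \frac{1}{2} \left(- \frac{1}{5}\right) \left(-6\right) = 7 \cdot \frac{3}{5} = \frac{21}{5} \approx 4.2$)
$g 13 \cdot 156 = \frac{21}{5} \cdot 13 \cdot 156 = \frac{273}{5} \cdot 156 = \frac{42588}{5}$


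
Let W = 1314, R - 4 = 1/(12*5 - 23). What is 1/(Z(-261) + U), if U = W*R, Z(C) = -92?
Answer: 37/192382 ≈ 0.00019233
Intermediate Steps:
R = 149/37 (R = 4 + 1/(12*5 - 23) = 4 + 1/(60 - 23) = 4 + 1/37 = 149/37 ≈ 4.0270)
U = 195786/37 (U = 1314*(149/37) = 195786/37 ≈ 5291.5)
1/(Z(-261) + U) = 1/(-92 + 195786/37) = 1/(192382/37) = 37/192382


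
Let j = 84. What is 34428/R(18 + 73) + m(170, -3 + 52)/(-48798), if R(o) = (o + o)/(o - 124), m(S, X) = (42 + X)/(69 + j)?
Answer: -4241204298109/679414554 ≈ -6242.4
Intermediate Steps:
m(S, X) = 14/51 + X/153 (m(S, X) = (42 + X)/(69 + 84) = (42 + X)/153 = (42 + X)*(1/153) = 14/51 + X/153)
R(o) = 2*o/(-124 + o) (R(o) = (2*o)/(-124 + o) = 2*o/(-124 + o))
34428/R(18 + 73) + m(170, -3 + 52)/(-48798) = 34428/((2*(18 + 73)/(-124 + (18 + 73)))) + (14/51 + (-3 + 52)/153)/(-48798) = 34428/((2*91/(-124 + 91))) + (14/51 + (1/153)*49)*(-1/48798) = 34428/((2*91/(-33))) + (14/51 + 49/153)*(-1/48798) = 34428/((2*91*(-1/33))) + (91/153)*(-1/48798) = 34428/(-182/33) - 91/7466094 = 34428*(-33/182) - 91/7466094 = -568062/91 - 91/7466094 = -4241204298109/679414554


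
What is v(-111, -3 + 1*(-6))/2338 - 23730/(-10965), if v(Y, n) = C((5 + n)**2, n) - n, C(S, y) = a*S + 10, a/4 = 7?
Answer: 4040093/1709078 ≈ 2.3639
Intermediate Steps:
a = 28 (a = 4*7 = 28)
C(S, y) = 10 + 28*S (C(S, y) = 28*S + 10 = 10 + 28*S)
v(Y, n) = 10 - n + 28*(5 + n)**2 (v(Y, n) = (10 + 28*(5 + n)**2) - n = 10 - n + 28*(5 + n)**2)
v(-111, -3 + 1*(-6))/2338 - 23730/(-10965) = (10 - (-3 + 1*(-6)) + 28*(5 + (-3 + 1*(-6)))**2)/2338 - 23730/(-10965) = (10 - (-3 - 6) + 28*(5 + (-3 - 6))**2)*(1/2338) - 23730*(-1/10965) = (10 - 1*(-9) + 28*(5 - 9)**2)*(1/2338) + 1582/731 = (10 + 9 + 28*(-4)**2)*(1/2338) + 1582/731 = (10 + 9 + 28*16)*(1/2338) + 1582/731 = (10 + 9 + 448)*(1/2338) + 1582/731 = 467*(1/2338) + 1582/731 = 467/2338 + 1582/731 = 4040093/1709078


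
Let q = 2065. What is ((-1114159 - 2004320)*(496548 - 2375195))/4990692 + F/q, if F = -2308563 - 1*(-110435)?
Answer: 9755347970271/8317820 ≈ 1.1728e+6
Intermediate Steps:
F = -2198128 (F = -2308563 + 110435 = -2198128)
((-1114159 - 2004320)*(496548 - 2375195))/4990692 + F/q = ((-1114159 - 2004320)*(496548 - 2375195))/4990692 - 2198128/2065 = -3118479*(-1878647)*(1/4990692) - 2198128*1/2065 = 5858521217913*(1/4990692) - 2198128/2065 = 278977200853/237652 - 2198128/2065 = 9755347970271/8317820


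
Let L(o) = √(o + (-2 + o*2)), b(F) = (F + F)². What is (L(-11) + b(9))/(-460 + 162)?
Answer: -162/149 - I*√35/298 ≈ -1.0872 - 0.019853*I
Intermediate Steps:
b(F) = 4*F² (b(F) = (2*F)² = 4*F²)
L(o) = √(-2 + 3*o) (L(o) = √(o + (-2 + 2*o)) = √(-2 + 3*o))
(L(-11) + b(9))/(-460 + 162) = (√(-2 + 3*(-11)) + 4*9²)/(-460 + 162) = (√(-2 - 33) + 4*81)/(-298) = (√(-35) + 324)*(-1/298) = (I*√35 + 324)*(-1/298) = (324 + I*√35)*(-1/298) = -162/149 - I*√35/298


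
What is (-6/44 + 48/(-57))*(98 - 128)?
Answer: 6135/209 ≈ 29.354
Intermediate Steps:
(-6/44 + 48/(-57))*(98 - 128) = (-6*1/44 + 48*(-1/57))*(-30) = (-3/22 - 16/19)*(-30) = -409/418*(-30) = 6135/209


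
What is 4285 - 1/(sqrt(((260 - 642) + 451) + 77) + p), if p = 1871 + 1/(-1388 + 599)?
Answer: 4668782647650764/1089564347729 + 622521*sqrt(146)/2179128695458 ≈ 4285.0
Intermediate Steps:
p = 1476218/789 (p = 1871 + 1/(-789) = 1871 - 1/789 = 1476218/789 ≈ 1871.0)
4285 - 1/(sqrt(((260 - 642) + 451) + 77) + p) = 4285 - 1/(sqrt(((260 - 642) + 451) + 77) + 1476218/789) = 4285 - 1/(sqrt((-382 + 451) + 77) + 1476218/789) = 4285 - 1/(sqrt(69 + 77) + 1476218/789) = 4285 - 1/(sqrt(146) + 1476218/789) = 4285 - 1/(1476218/789 + sqrt(146))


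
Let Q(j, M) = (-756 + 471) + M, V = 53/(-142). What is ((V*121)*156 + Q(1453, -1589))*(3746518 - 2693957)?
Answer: -666553199348/71 ≈ -9.3881e+9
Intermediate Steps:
V = -53/142 (V = 53*(-1/142) = -53/142 ≈ -0.37324)
Q(j, M) = -285 + M
((V*121)*156 + Q(1453, -1589))*(3746518 - 2693957) = (-53/142*121*156 + (-285 - 1589))*(3746518 - 2693957) = (-6413/142*156 - 1874)*1052561 = (-500214/71 - 1874)*1052561 = -633268/71*1052561 = -666553199348/71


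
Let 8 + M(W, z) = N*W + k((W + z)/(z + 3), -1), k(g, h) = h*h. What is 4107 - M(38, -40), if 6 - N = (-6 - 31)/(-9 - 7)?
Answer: 31791/8 ≈ 3973.9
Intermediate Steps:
k(g, h) = h²
N = 59/16 (N = 6 - (-6 - 31)/(-9 - 7) = 6 - (-37)/(-16) = 6 - (-37)*(-1)/16 = 6 - 1*37/16 = 6 - 37/16 = 59/16 ≈ 3.6875)
M(W, z) = -7 + 59*W/16 (M(W, z) = -8 + (59*W/16 + (-1)²) = -8 + (59*W/16 + 1) = -8 + (1 + 59*W/16) = -7 + 59*W/16)
4107 - M(38, -40) = 4107 - (-7 + (59/16)*38) = 4107 - (-7 + 1121/8) = 4107 - 1*1065/8 = 4107 - 1065/8 = 31791/8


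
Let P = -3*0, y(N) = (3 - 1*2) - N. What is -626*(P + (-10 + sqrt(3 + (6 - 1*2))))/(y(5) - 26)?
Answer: -626/3 + 313*sqrt(7)/15 ≈ -153.46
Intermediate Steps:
y(N) = 1 - N (y(N) = (3 - 2) - N = 1 - N)
P = 0 (P = -3*0 = 0)
-626*(P + (-10 + sqrt(3 + (6 - 1*2))))/(y(5) - 26) = -626*(0 + (-10 + sqrt(3 + (6 - 1*2))))/((1 - 1*5) - 26) = -626*(0 + (-10 + sqrt(3 + (6 - 2))))/((1 - 5) - 26) = -626*(0 + (-10 + sqrt(3 + 4)))/(-4 - 26) = -626*(0 + (-10 + sqrt(7)))/(-30) = -626*(-10 + sqrt(7))*(-1)/30 = -626*(1/3 - sqrt(7)/30) = -626/3 + 313*sqrt(7)/15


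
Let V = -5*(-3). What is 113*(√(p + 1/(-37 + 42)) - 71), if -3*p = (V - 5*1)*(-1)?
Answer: -8023 + 113*√795/15 ≈ -7810.6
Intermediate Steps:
V = 15
p = 10/3 (p = -(15 - 5*1)*(-1)/3 = -(15 - 5)*(-1)/3 = -10*(-1)/3 = -⅓*(-10) = 10/3 ≈ 3.3333)
113*(√(p + 1/(-37 + 42)) - 71) = 113*(√(10/3 + 1/(-37 + 42)) - 71) = 113*(√(10/3 + 1/5) - 71) = 113*(√(10/3 + ⅕) - 71) = 113*(√(53/15) - 71) = 113*(√795/15 - 71) = 113*(-71 + √795/15) = -8023 + 113*√795/15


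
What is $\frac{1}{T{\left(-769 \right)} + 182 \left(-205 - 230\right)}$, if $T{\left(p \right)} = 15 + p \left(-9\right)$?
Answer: $- \frac{1}{72234} \approx -1.3844 \cdot 10^{-5}$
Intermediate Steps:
$T{\left(p \right)} = 15 - 9 p$
$\frac{1}{T{\left(-769 \right)} + 182 \left(-205 - 230\right)} = \frac{1}{\left(15 - -6921\right) + 182 \left(-205 - 230\right)} = \frac{1}{\left(15 + 6921\right) + 182 \left(-435\right)} = \frac{1}{6936 - 79170} = \frac{1}{-72234} = - \frac{1}{72234}$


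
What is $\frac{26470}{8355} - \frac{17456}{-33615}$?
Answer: $\frac{69042262}{18723555} \approx 3.6875$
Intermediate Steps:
$\frac{26470}{8355} - \frac{17456}{-33615} = 26470 \cdot \frac{1}{8355} - - \frac{17456}{33615} = \frac{5294}{1671} + \frac{17456}{33615} = \frac{69042262}{18723555}$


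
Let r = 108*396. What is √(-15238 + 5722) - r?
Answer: -42768 + 2*I*√2379 ≈ -42768.0 + 97.55*I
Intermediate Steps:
r = 42768
√(-15238 + 5722) - r = √(-15238 + 5722) - 1*42768 = √(-9516) - 42768 = 2*I*√2379 - 42768 = -42768 + 2*I*√2379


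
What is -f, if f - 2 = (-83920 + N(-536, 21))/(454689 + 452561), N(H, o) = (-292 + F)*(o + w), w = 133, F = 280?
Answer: -864366/453625 ≈ -1.9055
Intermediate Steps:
N(H, o) = -1596 - 12*o (N(H, o) = (-292 + 280)*(o + 133) = -12*(133 + o) = -1596 - 12*o)
f = 864366/453625 (f = 2 + (-83920 + (-1596 - 12*21))/(454689 + 452561) = 2 + (-83920 + (-1596 - 252))/907250 = 2 + (-83920 - 1848)*(1/907250) = 2 - 85768*1/907250 = 2 - 42884/453625 = 864366/453625 ≈ 1.9055)
-f = -1*864366/453625 = -864366/453625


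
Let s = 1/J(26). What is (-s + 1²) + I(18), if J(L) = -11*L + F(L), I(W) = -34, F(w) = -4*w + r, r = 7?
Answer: -12638/383 ≈ -32.997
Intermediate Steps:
F(w) = 7 - 4*w (F(w) = -4*w + 7 = 7 - 4*w)
J(L) = 7 - 15*L (J(L) = -11*L + (7 - 4*L) = 7 - 15*L)
s = -1/383 (s = 1/(7 - 15*26) = 1/(7 - 390) = 1/(-383) = -1/383 ≈ -0.0026110)
(-s + 1²) + I(18) = (-1*(-1/383) + 1²) - 34 = (1/383 + 1) - 34 = 384/383 - 34 = -12638/383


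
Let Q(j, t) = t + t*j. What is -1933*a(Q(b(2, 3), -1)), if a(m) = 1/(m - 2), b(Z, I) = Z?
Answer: 1933/5 ≈ 386.60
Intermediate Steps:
Q(j, t) = t + j*t
a(m) = 1/(-2 + m)
-1933*a(Q(b(2, 3), -1)) = -1933/(-2 - (1 + 2)) = -1933/(-2 - 1*3) = -1933/(-2 - 3) = -1933/(-5) = -1933*(-1/5) = 1933/5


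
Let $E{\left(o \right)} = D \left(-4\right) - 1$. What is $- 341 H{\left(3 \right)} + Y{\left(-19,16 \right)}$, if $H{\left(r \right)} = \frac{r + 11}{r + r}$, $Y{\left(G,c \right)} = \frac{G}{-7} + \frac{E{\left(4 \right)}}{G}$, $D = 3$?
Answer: $- \frac{316115}{399} \approx -792.27$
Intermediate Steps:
$E{\left(o \right)} = -13$ ($E{\left(o \right)} = 3 \left(-4\right) - 1 = -12 - 1 = -13$)
$Y{\left(G,c \right)} = - \frac{13}{G} - \frac{G}{7}$ ($Y{\left(G,c \right)} = \frac{G}{-7} - \frac{13}{G} = G \left(- \frac{1}{7}\right) - \frac{13}{G} = - \frac{G}{7} - \frac{13}{G} = - \frac{13}{G} - \frac{G}{7}$)
$H{\left(r \right)} = \frac{11 + r}{2 r}$
$- 341 H{\left(3 \right)} + Y{\left(-19,16 \right)} = - 341 \frac{11 + 3}{2 \cdot 3} - \left(- \frac{19}{7} + \frac{13}{-19}\right) = - 341 \cdot \frac{1}{2} \cdot \frac{1}{3} \cdot 14 + \left(\left(-13\right) \left(- \frac{1}{19}\right) + \frac{19}{7}\right) = \left(-341\right) \frac{7}{3} + \left(\frac{13}{19} + \frac{19}{7}\right) = - \frac{2387}{3} + \frac{452}{133} = - \frac{316115}{399}$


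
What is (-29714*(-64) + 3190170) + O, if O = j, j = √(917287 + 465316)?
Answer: 5091866 + √1382603 ≈ 5.0930e+6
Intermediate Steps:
j = √1382603 ≈ 1175.8
O = √1382603 ≈ 1175.8
(-29714*(-64) + 3190170) + O = (-29714*(-64) + 3190170) + √1382603 = (1901696 + 3190170) + √1382603 = 5091866 + √1382603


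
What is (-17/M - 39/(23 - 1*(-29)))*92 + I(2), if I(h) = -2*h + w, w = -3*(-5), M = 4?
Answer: -449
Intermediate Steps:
w = 15
I(h) = 15 - 2*h (I(h) = -2*h + 15 = 15 - 2*h)
(-17/M - 39/(23 - 1*(-29)))*92 + I(2) = (-17/4 - 39/(23 - 1*(-29)))*92 + (15 - 2*2) = (-17*¼ - 39/(23 + 29))*92 + (15 - 4) = (-17/4 - 39/52)*92 + 11 = (-17/4 - 39*1/52)*92 + 11 = (-17/4 - ¾)*92 + 11 = -5*92 + 11 = -460 + 11 = -449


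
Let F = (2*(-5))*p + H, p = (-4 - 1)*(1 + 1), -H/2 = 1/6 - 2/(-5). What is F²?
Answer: 2199289/225 ≈ 9774.6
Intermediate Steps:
H = -17/15 (H = -2*(1/6 - 2/(-5)) = -2*(1*(⅙) - 2*(-⅕)) = -2*(⅙ + ⅖) = -2*17/30 = -17/15 ≈ -1.1333)
p = -10 (p = -5*2 = -10)
F = 1483/15 (F = (2*(-5))*(-10) - 17/15 = -10*(-10) - 17/15 = 100 - 17/15 = 1483/15 ≈ 98.867)
F² = (1483/15)² = 2199289/225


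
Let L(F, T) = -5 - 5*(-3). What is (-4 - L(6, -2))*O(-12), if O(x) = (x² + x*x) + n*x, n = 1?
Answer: -3864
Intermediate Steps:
L(F, T) = 10 (L(F, T) = -5 + 15 = 10)
O(x) = x + 2*x² (O(x) = (x² + x*x) + 1*x = (x² + x²) + x = 2*x² + x = x + 2*x²)
(-4 - L(6, -2))*O(-12) = (-4 - 1*10)*(-12*(1 + 2*(-12))) = (-4 - 10)*(-12*(1 - 24)) = -(-168)*(-23) = -14*276 = -3864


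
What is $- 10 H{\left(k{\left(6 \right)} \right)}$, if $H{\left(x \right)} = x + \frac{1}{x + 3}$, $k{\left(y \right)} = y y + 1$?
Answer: $- \frac{1481}{4} \approx -370.25$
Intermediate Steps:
$k{\left(y \right)} = 1 + y^{2}$ ($k{\left(y \right)} = y^{2} + 1 = 1 + y^{2}$)
$H{\left(x \right)} = x + \frac{1}{3 + x}$
$- 10 H{\left(k{\left(6 \right)} \right)} = - 10 \frac{1 + \left(1 + 6^{2}\right)^{2} + 3 \left(1 + 6^{2}\right)}{3 + \left(1 + 6^{2}\right)} = - 10 \frac{1 + \left(1 + 36\right)^{2} + 3 \left(1 + 36\right)}{3 + \left(1 + 36\right)} = - 10 \frac{1 + 37^{2} + 3 \cdot 37}{3 + 37} = - 10 \frac{1 + 1369 + 111}{40} = - 10 \cdot \frac{1}{40} \cdot 1481 = \left(-10\right) \frac{1481}{40} = - \frac{1481}{4}$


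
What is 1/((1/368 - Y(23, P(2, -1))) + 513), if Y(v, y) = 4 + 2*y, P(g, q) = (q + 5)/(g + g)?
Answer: 368/186577 ≈ 0.0019724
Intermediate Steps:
P(g, q) = (5 + q)/(2*g) (P(g, q) = (5 + q)/((2*g)) = (5 + q)*(1/(2*g)) = (5 + q)/(2*g))
1/((1/368 - Y(23, P(2, -1))) + 513) = 1/((1/368 - (4 + 2*((½)*(5 - 1)/2))) + 513) = 1/((1/368 - (4 + 2*((½)*(½)*4))) + 513) = 1/((1/368 - (4 + 2*1)) + 513) = 1/((1/368 - (4 + 2)) + 513) = 1/((1/368 - 1*6) + 513) = 1/((1/368 - 6) + 513) = 1/(-2207/368 + 513) = 1/(186577/368) = 368/186577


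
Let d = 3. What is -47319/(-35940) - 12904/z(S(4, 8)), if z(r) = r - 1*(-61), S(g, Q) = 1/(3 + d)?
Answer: -921750829/4396660 ≈ -209.65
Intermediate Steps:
S(g, Q) = ⅙ (S(g, Q) = 1/(3 + 3) = 1/6 = ⅙)
z(r) = 61 + r (z(r) = r + 61 = 61 + r)
-47319/(-35940) - 12904/z(S(4, 8)) = -47319/(-35940) - 12904/(61 + ⅙) = -47319*(-1/35940) - 12904/367/6 = 15773/11980 - 12904*6/367 = 15773/11980 - 77424/367 = -921750829/4396660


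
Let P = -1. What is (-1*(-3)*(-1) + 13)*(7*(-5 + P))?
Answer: -420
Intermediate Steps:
(-1*(-3)*(-1) + 13)*(7*(-5 + P)) = (-1*(-3)*(-1) + 13)*(7*(-5 - 1)) = (3*(-1) + 13)*(7*(-6)) = (-3 + 13)*(-42) = 10*(-42) = -420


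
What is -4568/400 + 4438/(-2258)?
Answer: -755609/56450 ≈ -13.385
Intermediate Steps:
-4568/400 + 4438/(-2258) = -4568*1/400 + 4438*(-1/2258) = -571/50 - 2219/1129 = -755609/56450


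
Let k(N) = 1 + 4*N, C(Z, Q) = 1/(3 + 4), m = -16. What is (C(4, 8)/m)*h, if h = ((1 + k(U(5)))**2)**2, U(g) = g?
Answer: -14641/7 ≈ -2091.6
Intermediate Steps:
C(Z, Q) = 1/7
h = 234256 (h = ((1 + (1 + 4*5))**2)**2 = ((1 + (1 + 20))**2)**2 = ((1 + 21)**2)**2 = (22**2)**2 = 484**2 = 234256)
(C(4, 8)/m)*h = ((1/7)/(-16))*234256 = ((1/7)*(-1/16))*234256 = -1/112*234256 = -14641/7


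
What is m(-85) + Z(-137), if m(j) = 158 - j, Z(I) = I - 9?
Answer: 97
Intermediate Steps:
Z(I) = -9 + I
m(-85) + Z(-137) = (158 - 1*(-85)) + (-9 - 137) = (158 + 85) - 146 = 243 - 146 = 97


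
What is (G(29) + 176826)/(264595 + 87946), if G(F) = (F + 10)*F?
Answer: 177957/352541 ≈ 0.50478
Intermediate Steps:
G(F) = F*(10 + F) (G(F) = (10 + F)*F = F*(10 + F))
(G(29) + 176826)/(264595 + 87946) = (29*(10 + 29) + 176826)/(264595 + 87946) = (29*39 + 176826)/352541 = (1131 + 176826)*(1/352541) = 177957*(1/352541) = 177957/352541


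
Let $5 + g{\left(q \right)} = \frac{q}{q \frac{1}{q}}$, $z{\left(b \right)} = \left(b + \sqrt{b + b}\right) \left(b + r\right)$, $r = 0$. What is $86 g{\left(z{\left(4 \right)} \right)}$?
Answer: $946 + 688 \sqrt{2} \approx 1919.0$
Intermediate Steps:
$z{\left(b \right)} = b \left(b + \sqrt{2} \sqrt{b}\right)$ ($z{\left(b \right)} = \left(b + \sqrt{b + b}\right) \left(b + 0\right) = \left(b + \sqrt{2 b}\right) b = \left(b + \sqrt{2} \sqrt{b}\right) b = b \left(b + \sqrt{2} \sqrt{b}\right)$)
$g{\left(q \right)} = -5 + q$ ($g{\left(q \right)} = -5 + \frac{q}{q \frac{1}{q}} = -5 + \frac{q}{1} = -5 + q 1 = -5 + q$)
$86 g{\left(z{\left(4 \right)} \right)} = 86 \left(-5 + \left(4^{2} + \sqrt{2} \cdot 4^{\frac{3}{2}}\right)\right) = 86 \left(-5 + \left(16 + \sqrt{2} \cdot 8\right)\right) = 86 \left(-5 + \left(16 + 8 \sqrt{2}\right)\right) = 86 \left(11 + 8 \sqrt{2}\right) = 946 + 688 \sqrt{2}$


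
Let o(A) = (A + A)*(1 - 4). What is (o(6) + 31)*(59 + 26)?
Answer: -425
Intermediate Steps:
o(A) = -6*A (o(A) = (2*A)*(-3) = -6*A)
(o(6) + 31)*(59 + 26) = (-6*6 + 31)*(59 + 26) = (-36 + 31)*85 = -5*85 = -425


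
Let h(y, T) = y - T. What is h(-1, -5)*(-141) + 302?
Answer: -262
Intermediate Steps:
h(-1, -5)*(-141) + 302 = (-1 - 1*(-5))*(-141) + 302 = (-1 + 5)*(-141) + 302 = 4*(-141) + 302 = -564 + 302 = -262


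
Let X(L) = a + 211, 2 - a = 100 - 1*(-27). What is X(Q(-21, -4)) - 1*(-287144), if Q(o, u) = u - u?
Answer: 287230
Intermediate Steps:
Q(o, u) = 0
a = -125 (a = 2 - (100 - 1*(-27)) = 2 - (100 + 27) = 2 - 1*127 = 2 - 127 = -125)
X(L) = 86 (X(L) = -125 + 211 = 86)
X(Q(-21, -4)) - 1*(-287144) = 86 - 1*(-287144) = 86 + 287144 = 287230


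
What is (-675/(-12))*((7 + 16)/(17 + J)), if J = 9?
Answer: 5175/104 ≈ 49.760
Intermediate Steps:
(-675/(-12))*((7 + 16)/(17 + J)) = (-675/(-12))*((7 + 16)/(17 + 9)) = (-675*(-1)/12)*(23/26) = (-27*(-25/12))*(23*(1/26)) = (225/4)*(23/26) = 5175/104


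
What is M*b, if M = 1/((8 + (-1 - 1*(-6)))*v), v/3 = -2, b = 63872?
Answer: -31936/39 ≈ -818.87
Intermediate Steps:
v = -6 (v = 3*(-2) = -6)
M = -1/78 (M = 1/((8 + (-1 - 1*(-6)))*(-6)) = -1/6/(8 + (-1 + 6)) = -1/6/(8 + 5) = -1/6/13 = (1/13)*(-1/6) = -1/78 ≈ -0.012821)
M*b = -1/78*63872 = -31936/39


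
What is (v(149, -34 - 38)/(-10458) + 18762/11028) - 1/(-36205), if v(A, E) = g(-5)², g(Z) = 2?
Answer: 591867481337/347962706910 ≈ 1.7010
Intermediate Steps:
v(A, E) = 4 (v(A, E) = 2² = 4)
(v(149, -34 - 38)/(-10458) + 18762/11028) - 1/(-36205) = (4/(-10458) + 18762/11028) - 1/(-36205) = (4*(-1/10458) + 18762*(1/11028)) - 1*(-1/36205) = (-2/5229 + 3127/1838) + 1/36205 = 16347407/9610902 + 1/36205 = 591867481337/347962706910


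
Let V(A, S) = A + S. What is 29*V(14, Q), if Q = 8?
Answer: 638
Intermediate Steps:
29*V(14, Q) = 29*(14 + 8) = 29*22 = 638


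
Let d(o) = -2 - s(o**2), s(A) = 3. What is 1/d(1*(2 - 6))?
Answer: -1/5 ≈ -0.20000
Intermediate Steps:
d(o) = -5 (d(o) = -2 - 1*3 = -2 - 3 = -5)
1/d(1*(2 - 6)) = 1/(-5) = -1/5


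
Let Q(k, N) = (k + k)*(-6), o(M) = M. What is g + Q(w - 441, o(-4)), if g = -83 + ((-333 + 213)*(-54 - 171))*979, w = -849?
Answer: 26448397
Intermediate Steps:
g = 26432917 (g = -83 - 120*(-225)*979 = -83 + 27000*979 = -83 + 26433000 = 26432917)
Q(k, N) = -12*k (Q(k, N) = (2*k)*(-6) = -12*k)
g + Q(w - 441, o(-4)) = 26432917 - 12*(-849 - 441) = 26432917 - 12*(-1290) = 26432917 + 15480 = 26448397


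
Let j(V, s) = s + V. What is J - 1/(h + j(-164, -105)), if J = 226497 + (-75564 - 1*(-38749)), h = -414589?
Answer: 78691095157/414858 ≈ 1.8968e+5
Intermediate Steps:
j(V, s) = V + s
J = 189682 (J = 226497 + (-75564 + 38749) = 226497 - 36815 = 189682)
J - 1/(h + j(-164, -105)) = 189682 - 1/(-414589 + (-164 - 105)) = 189682 - 1/(-414589 - 269) = 189682 - 1/(-414858) = 189682 - 1*(-1/414858) = 189682 + 1/414858 = 78691095157/414858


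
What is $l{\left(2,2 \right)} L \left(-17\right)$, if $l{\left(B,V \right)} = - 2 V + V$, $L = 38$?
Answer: $1292$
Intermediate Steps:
$l{\left(B,V \right)} = - V$
$l{\left(2,2 \right)} L \left(-17\right) = \left(-1\right) 2 \cdot 38 \left(-17\right) = \left(-2\right) \left(-646\right) = 1292$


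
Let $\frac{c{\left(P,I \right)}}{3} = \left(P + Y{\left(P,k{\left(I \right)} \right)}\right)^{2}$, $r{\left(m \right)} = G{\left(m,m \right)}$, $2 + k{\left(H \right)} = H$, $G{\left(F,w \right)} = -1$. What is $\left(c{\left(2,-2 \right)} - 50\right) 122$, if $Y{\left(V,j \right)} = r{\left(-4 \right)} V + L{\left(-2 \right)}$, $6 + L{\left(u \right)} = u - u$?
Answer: $7076$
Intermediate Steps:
$k{\left(H \right)} = -2 + H$
$L{\left(u \right)} = -6$ ($L{\left(u \right)} = -6 + \left(u - u\right) = -6 + 0 = -6$)
$r{\left(m \right)} = -1$
$Y{\left(V,j \right)} = -6 - V$ ($Y{\left(V,j \right)} = - V - 6 = -6 - V$)
$c{\left(P,I \right)} = 108$ ($c{\left(P,I \right)} = 3 \left(P - \left(6 + P\right)\right)^{2} = 3 \left(-6\right)^{2} = 3 \cdot 36 = 108$)
$\left(c{\left(2,-2 \right)} - 50\right) 122 = \left(108 - 50\right) 122 = 58 \cdot 122 = 7076$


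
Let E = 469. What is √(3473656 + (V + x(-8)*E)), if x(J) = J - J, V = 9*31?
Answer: √3473935 ≈ 1863.8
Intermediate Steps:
V = 279
x(J) = 0
√(3473656 + (V + x(-8)*E)) = √(3473656 + (279 + 0*469)) = √(3473656 + (279 + 0)) = √(3473656 + 279) = √3473935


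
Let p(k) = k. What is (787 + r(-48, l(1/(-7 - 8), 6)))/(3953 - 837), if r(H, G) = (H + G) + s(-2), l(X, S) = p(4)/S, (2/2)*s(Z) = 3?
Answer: 557/2337 ≈ 0.23834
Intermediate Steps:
s(Z) = 3
l(X, S) = 4/S
r(H, G) = 3 + G + H (r(H, G) = (H + G) + 3 = (G + H) + 3 = 3 + G + H)
(787 + r(-48, l(1/(-7 - 8), 6)))/(3953 - 837) = (787 + (3 + 4/6 - 48))/(3953 - 837) = (787 + (3 + 4*(⅙) - 48))/3116 = (787 + (3 + ⅔ - 48))*(1/3116) = (787 - 133/3)*(1/3116) = (2228/3)*(1/3116) = 557/2337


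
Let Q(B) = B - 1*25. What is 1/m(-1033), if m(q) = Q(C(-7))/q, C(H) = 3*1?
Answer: 1033/22 ≈ 46.955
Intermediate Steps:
C(H) = 3
Q(B) = -25 + B (Q(B) = B - 25 = -25 + B)
m(q) = -22/q (m(q) = (-25 + 3)/q = -22/q)
1/m(-1033) = 1/(-22/(-1033)) = 1/(-22*(-1/1033)) = 1/(22/1033) = 1033/22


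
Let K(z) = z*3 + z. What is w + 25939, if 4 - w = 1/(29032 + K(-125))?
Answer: 740205675/28532 ≈ 25943.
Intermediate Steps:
K(z) = 4*z (K(z) = 3*z + z = 4*z)
w = 114127/28532 (w = 4 - 1/(29032 + 4*(-125)) = 4 - 1/(29032 - 500) = 4 - 1/28532 = 114127/28532 ≈ 4.0000)
w + 25939 = 114127/28532 + 25939 = 740205675/28532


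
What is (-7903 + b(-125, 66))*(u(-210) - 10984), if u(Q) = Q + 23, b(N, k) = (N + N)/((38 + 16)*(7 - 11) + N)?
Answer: 30102192083/341 ≈ 8.8276e+7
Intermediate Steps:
b(N, k) = 2*N/(-216 + N) (b(N, k) = (2*N)/(54*(-4) + N) = (2*N)/(-216 + N) = 2*N/(-216 + N))
u(Q) = 23 + Q
(-7903 + b(-125, 66))*(u(-210) - 10984) = (-7903 + 2*(-125)/(-216 - 125))*((23 - 210) - 10984) = (-7903 + 2*(-125)/(-341))*(-187 - 10984) = (-7903 + 2*(-125)*(-1/341))*(-11171) = (-7903 + 250/341)*(-11171) = -2694673/341*(-11171) = 30102192083/341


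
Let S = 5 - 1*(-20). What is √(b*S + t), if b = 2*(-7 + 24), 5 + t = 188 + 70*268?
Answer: √19793 ≈ 140.69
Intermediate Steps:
S = 25 (S = 5 + 20 = 25)
t = 18943 (t = -5 + (188 + 70*268) = -5 + (188 + 18760) = -5 + 18948 = 18943)
b = 34 (b = 2*17 = 34)
√(b*S + t) = √(34*25 + 18943) = √(850 + 18943) = √19793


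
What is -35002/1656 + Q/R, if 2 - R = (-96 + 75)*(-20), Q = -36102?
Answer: 1026229/15732 ≈ 65.232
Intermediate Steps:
R = -418 (R = 2 - (-96 + 75)*(-20) = 2 - (-21)*(-20) = 2 - 1*420 = 2 - 420 = -418)
-35002/1656 + Q/R = -35002/1656 - 36102/(-418) = -35002*1/1656 - 36102*(-1/418) = -17501/828 + 1641/19 = 1026229/15732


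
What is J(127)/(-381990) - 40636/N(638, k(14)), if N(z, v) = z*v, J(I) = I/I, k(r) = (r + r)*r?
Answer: -277192781/1705967340 ≈ -0.16248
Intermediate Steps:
k(r) = 2*r² (k(r) = (2*r)*r = 2*r²)
J(I) = 1
N(z, v) = v*z
J(127)/(-381990) - 40636/N(638, k(14)) = 1/(-381990) - 40636/((2*14²)*638) = 1*(-1/381990) - 40636/((2*196)*638) = -1/381990 - 40636/(392*638) = -1/381990 - 40636/250096 = -1/381990 - 40636*1/250096 = -1/381990 - 10159/62524 = -277192781/1705967340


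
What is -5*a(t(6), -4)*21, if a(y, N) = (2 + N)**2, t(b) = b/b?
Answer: -420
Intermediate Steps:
t(b) = 1
-5*a(t(6), -4)*21 = -5*(2 - 4)**2*21 = -5*(-2)**2*21 = -5*4*21 = -20*21 = -420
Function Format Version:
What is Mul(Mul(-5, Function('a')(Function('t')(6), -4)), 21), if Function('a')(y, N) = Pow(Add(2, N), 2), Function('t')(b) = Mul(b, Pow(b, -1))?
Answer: -420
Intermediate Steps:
Function('t')(b) = 1
Mul(Mul(-5, Function('a')(Function('t')(6), -4)), 21) = Mul(Mul(-5, Pow(Add(2, -4), 2)), 21) = Mul(Mul(-5, Pow(-2, 2)), 21) = Mul(Mul(-5, 4), 21) = Mul(-20, 21) = -420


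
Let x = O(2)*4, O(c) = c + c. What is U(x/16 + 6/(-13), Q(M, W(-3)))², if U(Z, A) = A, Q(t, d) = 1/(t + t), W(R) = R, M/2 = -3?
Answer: 1/144 ≈ 0.0069444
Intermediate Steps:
M = -6 (M = 2*(-3) = -6)
O(c) = 2*c
x = 16 (x = (2*2)*4 = 4*4 = 16)
Q(t, d) = 1/(2*t)
U(x/16 + 6/(-13), Q(M, W(-3)))² = ((½)/(-6))² = ((½)*(-⅙))² = (-1/12)² = 1/144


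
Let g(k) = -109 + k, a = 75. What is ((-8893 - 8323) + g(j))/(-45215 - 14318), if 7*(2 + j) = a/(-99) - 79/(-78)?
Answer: 34688581/119185066 ≈ 0.29105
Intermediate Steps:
j = -3931/2002 (j = -2 + (75/(-99) - 79/(-78))/7 = -2 + (75*(-1/99) - 79*(-1/78))/7 = -2 + (-25/33 + 79/78)/7 = -2 + (1/7)*(73/286) = -2 + 73/2002 = -3931/2002 ≈ -1.9635)
((-8893 - 8323) + g(j))/(-45215 - 14318) = ((-8893 - 8323) + (-109 - 3931/2002))/(-45215 - 14318) = (-17216 - 222149/2002)/(-59533) = -34688581/2002*(-1/59533) = 34688581/119185066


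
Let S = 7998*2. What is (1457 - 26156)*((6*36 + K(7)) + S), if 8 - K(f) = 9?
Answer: -400395489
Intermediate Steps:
S = 15996
K(f) = -1 (K(f) = 8 - 1*9 = 8 - 9 = -1)
(1457 - 26156)*((6*36 + K(7)) + S) = (1457 - 26156)*((6*36 - 1) + 15996) = -24699*((216 - 1) + 15996) = -24699*(215 + 15996) = -24699*16211 = -400395489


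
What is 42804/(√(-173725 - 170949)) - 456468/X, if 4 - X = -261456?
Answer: -114117/65365 - 21402*I*√344674/172337 ≈ -1.7458 - 72.909*I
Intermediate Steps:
X = 261460 (X = 4 - 1*(-261456) = 4 + 261456 = 261460)
42804/(√(-173725 - 170949)) - 456468/X = 42804/(√(-173725 - 170949)) - 456468/261460 = 42804/(√(-344674)) - 456468*1/261460 = 42804/((I*√344674)) - 114117/65365 = 42804*(-I*√344674/344674) - 114117/65365 = -21402*I*√344674/172337 - 114117/65365 = -114117/65365 - 21402*I*√344674/172337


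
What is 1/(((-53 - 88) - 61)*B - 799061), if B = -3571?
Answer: -1/77719 ≈ -1.2867e-5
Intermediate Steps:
1/(((-53 - 88) - 61)*B - 799061) = 1/(((-53 - 88) - 61)*(-3571) - 799061) = 1/((-141 - 61)*(-3571) - 799061) = 1/(-202*(-3571) - 799061) = 1/(721342 - 799061) = 1/(-77719) = -1/77719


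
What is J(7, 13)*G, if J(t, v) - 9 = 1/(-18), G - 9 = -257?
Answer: -19964/9 ≈ -2218.2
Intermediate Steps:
G = -248 (G = 9 - 257 = -248)
J(t, v) = 161/18 (J(t, v) = 9 + 1/(-18) = 9 - 1/18 = 161/18)
J(7, 13)*G = (161/18)*(-248) = -19964/9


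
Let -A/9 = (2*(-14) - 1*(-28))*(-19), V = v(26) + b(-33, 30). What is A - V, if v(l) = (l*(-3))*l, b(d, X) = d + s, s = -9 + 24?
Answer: 2046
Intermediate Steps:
s = 15
b(d, X) = 15 + d (b(d, X) = d + 15 = 15 + d)
v(l) = -3*l**2 (v(l) = (-3*l)*l = -3*l**2)
V = -2046 (V = -3*26**2 + (15 - 33) = -3*676 - 18 = -2028 - 18 = -2046)
A = 0 (A = -9*(2*(-14) - 1*(-28))*(-19) = -9*(-28 + 28)*(-19) = -0*(-19) = -9*0 = 0)
A - V = 0 - 1*(-2046) = 0 + 2046 = 2046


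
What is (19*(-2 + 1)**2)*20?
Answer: 380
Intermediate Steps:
(19*(-2 + 1)**2)*20 = (19*(-1)**2)*20 = (19*1)*20 = 19*20 = 380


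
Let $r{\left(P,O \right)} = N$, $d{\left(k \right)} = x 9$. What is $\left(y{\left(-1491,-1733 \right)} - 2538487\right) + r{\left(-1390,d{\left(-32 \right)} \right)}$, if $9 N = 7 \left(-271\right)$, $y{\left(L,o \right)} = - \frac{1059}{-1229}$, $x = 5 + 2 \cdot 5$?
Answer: $- \frac{28080526589}{11061} \approx -2.5387 \cdot 10^{6}$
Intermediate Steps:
$x = 15$ ($x = 5 + 10 = 15$)
$d{\left(k \right)} = 135$ ($d{\left(k \right)} = 15 \cdot 9 = 135$)
$y{\left(L,o \right)} = \frac{1059}{1229}$ ($y{\left(L,o \right)} = \left(-1059\right) \left(- \frac{1}{1229}\right) = \frac{1059}{1229}$)
$N = - \frac{1897}{9}$ ($N = \frac{7 \left(-271\right)}{9} = \frac{1}{9} \left(-1897\right) = - \frac{1897}{9} \approx -210.78$)
$r{\left(P,O \right)} = - \frac{1897}{9}$
$\left(y{\left(-1491,-1733 \right)} - 2538487\right) + r{\left(-1390,d{\left(-32 \right)} \right)} = \left(\frac{1059}{1229} - 2538487\right) - \frac{1897}{9} = - \frac{3119799464}{1229} - \frac{1897}{9} = - \frac{28080526589}{11061}$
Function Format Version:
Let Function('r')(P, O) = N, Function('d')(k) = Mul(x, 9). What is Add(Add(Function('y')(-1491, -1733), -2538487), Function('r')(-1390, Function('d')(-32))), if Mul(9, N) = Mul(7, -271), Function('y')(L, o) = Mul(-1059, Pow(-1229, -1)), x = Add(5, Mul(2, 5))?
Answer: Rational(-28080526589, 11061) ≈ -2.5387e+6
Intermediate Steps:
x = 15 (x = Add(5, 10) = 15)
Function('d')(k) = 135 (Function('d')(k) = Mul(15, 9) = 135)
Function('y')(L, o) = Rational(1059, 1229) (Function('y')(L, o) = Mul(-1059, Rational(-1, 1229)) = Rational(1059, 1229))
N = Rational(-1897, 9) (N = Mul(Rational(1, 9), Mul(7, -271)) = Mul(Rational(1, 9), -1897) = Rational(-1897, 9) ≈ -210.78)
Function('r')(P, O) = Rational(-1897, 9)
Add(Add(Function('y')(-1491, -1733), -2538487), Function('r')(-1390, Function('d')(-32))) = Add(Add(Rational(1059, 1229), -2538487), Rational(-1897, 9)) = Add(Rational(-3119799464, 1229), Rational(-1897, 9)) = Rational(-28080526589, 11061)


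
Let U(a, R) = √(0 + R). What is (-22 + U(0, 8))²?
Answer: 492 - 88*√2 ≈ 367.55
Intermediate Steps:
U(a, R) = √R
(-22 + U(0, 8))² = (-22 + √8)² = (-22 + 2*√2)²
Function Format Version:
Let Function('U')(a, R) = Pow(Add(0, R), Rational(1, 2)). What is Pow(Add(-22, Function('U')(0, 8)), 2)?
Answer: Add(492, Mul(-88, Pow(2, Rational(1, 2)))) ≈ 367.55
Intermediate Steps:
Function('U')(a, R) = Pow(R, Rational(1, 2))
Pow(Add(-22, Function('U')(0, 8)), 2) = Pow(Add(-22, Pow(8, Rational(1, 2))), 2) = Pow(Add(-22, Mul(2, Pow(2, Rational(1, 2)))), 2)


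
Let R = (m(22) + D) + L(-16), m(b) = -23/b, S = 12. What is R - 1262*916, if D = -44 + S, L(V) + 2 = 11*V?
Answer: -25436467/22 ≈ -1.1562e+6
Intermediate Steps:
L(V) = -2 + 11*V
D = -32 (D = -44 + 12 = -32)
R = -4643/22 (R = (-23/22 - 32) + (-2 + 11*(-16)) = (-23*1/22 - 32) + (-2 - 176) = (-23/22 - 32) - 178 = -727/22 - 178 = -4643/22 ≈ -211.05)
R - 1262*916 = -4643/22 - 1262*916 = -4643/22 - 1155992 = -25436467/22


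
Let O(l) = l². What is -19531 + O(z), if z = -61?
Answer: -15810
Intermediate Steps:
-19531 + O(z) = -19531 + (-61)² = -19531 + 3721 = -15810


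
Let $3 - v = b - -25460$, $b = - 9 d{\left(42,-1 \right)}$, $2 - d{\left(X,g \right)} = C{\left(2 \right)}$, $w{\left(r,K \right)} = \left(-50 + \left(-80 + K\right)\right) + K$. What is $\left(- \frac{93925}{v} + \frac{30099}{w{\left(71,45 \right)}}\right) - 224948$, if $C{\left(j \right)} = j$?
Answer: $- \frac{229822522683}{1018280} \approx -2.257 \cdot 10^{5}$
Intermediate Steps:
$w{\left(r,K \right)} = -130 + 2 K$ ($w{\left(r,K \right)} = \left(-130 + K\right) + K = -130 + 2 K$)
$d{\left(X,g \right)} = 0$ ($d{\left(X,g \right)} = 2 - 2 = 0$)
$b = 0$ ($b = \left(-9\right) 0 = 0$)
$v = -25457$ ($v = 3 - \left(0 - -25460\right) = 3 - \left(0 + 25460\right) = 3 - 25460 = -25457$)
$\left(- \frac{93925}{v} + \frac{30099}{w{\left(71,45 \right)}}\right) - 224948 = \left(- \frac{93925}{-25457} + \frac{30099}{-130 + 2 \cdot 45}\right) - 224948 = \left(\left(-93925\right) \left(- \frac{1}{25457}\right) + \frac{30099}{-130 + 90}\right) - 224948 = \left(\frac{93925}{25457} + \frac{30099}{-40}\right) - 224948 = \left(\frac{93925}{25457} + 30099 \left(- \frac{1}{40}\right)\right) - 224948 = \left(\frac{93925}{25457} - \frac{30099}{40}\right) - 224948 = - \frac{762473243}{1018280} - 224948 = - \frac{229822522683}{1018280}$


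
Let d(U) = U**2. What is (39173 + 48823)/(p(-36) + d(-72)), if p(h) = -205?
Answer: 87996/4979 ≈ 17.673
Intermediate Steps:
(39173 + 48823)/(p(-36) + d(-72)) = (39173 + 48823)/(-205 + (-72)**2) = 87996/(-205 + 5184) = 87996/4979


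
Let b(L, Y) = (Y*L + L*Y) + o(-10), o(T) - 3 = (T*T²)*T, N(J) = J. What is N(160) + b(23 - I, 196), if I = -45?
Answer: 36819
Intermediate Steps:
o(T) = 3 + T⁴ (o(T) = 3 + (T*T²)*T = 3 + T³*T = 3 + T⁴)
b(L, Y) = 10003 + 2*L*Y (b(L, Y) = (Y*L + L*Y) + (3 + (-10)⁴) = (L*Y + L*Y) + (3 + 10000) = 2*L*Y + 10003 = 10003 + 2*L*Y)
N(160) + b(23 - I, 196) = 160 + (10003 + 2*(23 - 1*(-45))*196) = 160 + (10003 + 2*(23 + 45)*196) = 160 + (10003 + 2*68*196) = 160 + (10003 + 26656) = 160 + 36659 = 36819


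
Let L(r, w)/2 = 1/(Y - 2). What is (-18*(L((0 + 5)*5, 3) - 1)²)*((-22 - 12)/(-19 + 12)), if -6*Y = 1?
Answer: -382500/1183 ≈ -323.33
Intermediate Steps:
Y = -⅙ (Y = -⅙*1 = -⅙ ≈ -0.16667)
L(r, w) = -12/13 (L(r, w) = 2/(-⅙ - 2) = 2/(-13/6) = 2*(-6/13) = -12/13)
(-18*(L((0 + 5)*5, 3) - 1)²)*((-22 - 12)/(-19 + 12)) = (-18*(-12/13 - 1)²)*((-22 - 12)/(-19 + 12)) = (-18*(-25/13)²)*(-34/(-7)) = (-18*625/169)*(-34*(-⅐)) = -11250/169*34/7 = -382500/1183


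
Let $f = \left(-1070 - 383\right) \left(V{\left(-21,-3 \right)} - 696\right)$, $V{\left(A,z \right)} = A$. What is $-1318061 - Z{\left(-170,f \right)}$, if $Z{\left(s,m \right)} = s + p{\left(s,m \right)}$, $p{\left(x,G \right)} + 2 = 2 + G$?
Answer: $-2359692$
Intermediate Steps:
$p{\left(x,G \right)} = G$ ($p{\left(x,G \right)} = -2 + \left(2 + G\right) = G$)
$f = 1041801$ ($f = \left(-1070 - 383\right) \left(-21 - 696\right) = \left(-1453\right) \left(-717\right) = 1041801$)
$Z{\left(s,m \right)} = m + s$ ($Z{\left(s,m \right)} = s + m = m + s$)
$-1318061 - Z{\left(-170,f \right)} = -1318061 - \left(1041801 - 170\right) = -1318061 - 1041631 = -2359692$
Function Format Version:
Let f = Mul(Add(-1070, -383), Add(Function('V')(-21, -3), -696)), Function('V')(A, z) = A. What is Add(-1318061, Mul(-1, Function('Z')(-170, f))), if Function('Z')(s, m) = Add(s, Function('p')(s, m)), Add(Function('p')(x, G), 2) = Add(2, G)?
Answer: -2359692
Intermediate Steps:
Function('p')(x, G) = G (Function('p')(x, G) = Add(-2, Add(2, G)) = G)
f = 1041801 (f = Mul(Add(-1070, -383), Add(-21, -696)) = Mul(-1453, -717) = 1041801)
Function('Z')(s, m) = Add(m, s) (Function('Z')(s, m) = Add(s, m) = Add(m, s))
Add(-1318061, Mul(-1, Function('Z')(-170, f))) = Add(-1318061, Mul(-1, Add(1041801, -170))) = Add(-1318061, Mul(-1, 1041631)) = Add(-1318061, -1041631) = -2359692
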